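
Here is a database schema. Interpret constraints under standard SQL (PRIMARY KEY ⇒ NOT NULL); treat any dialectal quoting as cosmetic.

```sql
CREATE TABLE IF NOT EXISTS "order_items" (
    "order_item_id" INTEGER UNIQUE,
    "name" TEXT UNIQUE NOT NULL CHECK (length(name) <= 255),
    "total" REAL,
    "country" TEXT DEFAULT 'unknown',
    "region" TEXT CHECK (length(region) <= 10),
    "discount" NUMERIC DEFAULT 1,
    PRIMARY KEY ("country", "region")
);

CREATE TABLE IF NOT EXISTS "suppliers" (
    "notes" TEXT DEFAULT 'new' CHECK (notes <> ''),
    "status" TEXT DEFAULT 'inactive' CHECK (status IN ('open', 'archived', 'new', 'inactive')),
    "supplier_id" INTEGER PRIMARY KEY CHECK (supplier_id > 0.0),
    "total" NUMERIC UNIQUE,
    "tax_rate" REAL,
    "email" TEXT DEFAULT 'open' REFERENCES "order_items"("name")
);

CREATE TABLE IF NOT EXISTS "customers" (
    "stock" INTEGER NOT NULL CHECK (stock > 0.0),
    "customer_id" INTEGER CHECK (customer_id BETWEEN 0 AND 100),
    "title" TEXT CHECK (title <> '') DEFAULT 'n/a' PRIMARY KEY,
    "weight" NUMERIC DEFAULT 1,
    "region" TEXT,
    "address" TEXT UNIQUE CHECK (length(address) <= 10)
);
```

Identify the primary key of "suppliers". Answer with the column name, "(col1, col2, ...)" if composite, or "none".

supplier_id is declared PRIMARY KEY inline on the column.

supplier_id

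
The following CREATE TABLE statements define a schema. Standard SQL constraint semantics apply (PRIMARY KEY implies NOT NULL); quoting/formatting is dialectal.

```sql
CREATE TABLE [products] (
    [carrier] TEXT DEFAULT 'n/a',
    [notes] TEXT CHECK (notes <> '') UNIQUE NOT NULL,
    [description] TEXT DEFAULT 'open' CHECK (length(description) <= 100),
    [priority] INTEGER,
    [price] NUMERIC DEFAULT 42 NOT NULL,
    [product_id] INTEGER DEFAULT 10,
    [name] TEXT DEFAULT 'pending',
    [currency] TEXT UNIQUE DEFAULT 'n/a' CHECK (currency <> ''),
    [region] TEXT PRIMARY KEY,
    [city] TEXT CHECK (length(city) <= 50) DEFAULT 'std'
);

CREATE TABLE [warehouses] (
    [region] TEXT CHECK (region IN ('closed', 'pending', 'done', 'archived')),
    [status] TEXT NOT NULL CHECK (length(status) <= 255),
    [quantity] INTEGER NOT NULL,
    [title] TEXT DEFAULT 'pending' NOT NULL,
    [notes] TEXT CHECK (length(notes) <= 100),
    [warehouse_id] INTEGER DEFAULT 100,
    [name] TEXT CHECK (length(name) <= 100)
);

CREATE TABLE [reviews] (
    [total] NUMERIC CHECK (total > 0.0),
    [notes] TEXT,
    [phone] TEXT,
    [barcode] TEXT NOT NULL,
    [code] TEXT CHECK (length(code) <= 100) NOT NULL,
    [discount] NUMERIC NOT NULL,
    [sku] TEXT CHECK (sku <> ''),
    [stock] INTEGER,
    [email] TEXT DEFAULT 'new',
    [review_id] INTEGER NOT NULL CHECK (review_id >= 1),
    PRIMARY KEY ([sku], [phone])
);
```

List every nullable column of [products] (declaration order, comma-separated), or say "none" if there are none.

carrier, description, priority, product_id, name, currency, city

- carrier: DEFAULT only fills an omitted column; an explicit NULL is still allowed → nullable.
- notes: declared NOT NULL → not nullable.
- description: CHECK does not forbid NULL (a CHECK constraint passes when its expression is NULL) → nullable.
- priority: no NOT NULL constraint applies → nullable.
- price: declared NOT NULL → not nullable.
- product_id: DEFAULT only fills an omitted column; an explicit NULL is still allowed → nullable.
- name: DEFAULT only fills an omitted column; an explicit NULL is still allowed → nullable.
- currency: CHECK does not forbid NULL (a CHECK constraint passes when its expression is NULL) → nullable.
- region: part of the PRIMARY KEY, which implies NOT NULL → not nullable.
- city: CHECK does not forbid NULL (a CHECK constraint passes when its expression is NULL) → nullable.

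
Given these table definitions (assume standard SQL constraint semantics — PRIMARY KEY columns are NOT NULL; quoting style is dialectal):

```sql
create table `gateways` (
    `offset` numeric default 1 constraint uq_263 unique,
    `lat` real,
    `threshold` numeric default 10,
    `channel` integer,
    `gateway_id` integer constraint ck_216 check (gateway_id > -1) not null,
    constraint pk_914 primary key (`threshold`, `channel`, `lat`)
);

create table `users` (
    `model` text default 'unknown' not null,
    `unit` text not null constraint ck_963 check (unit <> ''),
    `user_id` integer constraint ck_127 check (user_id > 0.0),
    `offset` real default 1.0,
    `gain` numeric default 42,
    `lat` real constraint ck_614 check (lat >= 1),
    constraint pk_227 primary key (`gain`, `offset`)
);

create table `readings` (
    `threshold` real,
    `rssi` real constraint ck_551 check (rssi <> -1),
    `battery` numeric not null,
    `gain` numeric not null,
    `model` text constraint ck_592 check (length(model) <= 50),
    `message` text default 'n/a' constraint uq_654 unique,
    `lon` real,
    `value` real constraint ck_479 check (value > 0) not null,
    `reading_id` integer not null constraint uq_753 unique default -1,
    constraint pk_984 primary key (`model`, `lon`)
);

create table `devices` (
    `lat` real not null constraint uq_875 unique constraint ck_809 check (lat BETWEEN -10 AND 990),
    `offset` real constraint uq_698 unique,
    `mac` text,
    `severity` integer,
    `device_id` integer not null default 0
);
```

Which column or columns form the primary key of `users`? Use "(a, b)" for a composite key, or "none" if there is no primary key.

A table-level PRIMARY KEY clause names 2 columns: gain, offset.
This is a composite key — the combination is unique, not each column individually.

(gain, offset)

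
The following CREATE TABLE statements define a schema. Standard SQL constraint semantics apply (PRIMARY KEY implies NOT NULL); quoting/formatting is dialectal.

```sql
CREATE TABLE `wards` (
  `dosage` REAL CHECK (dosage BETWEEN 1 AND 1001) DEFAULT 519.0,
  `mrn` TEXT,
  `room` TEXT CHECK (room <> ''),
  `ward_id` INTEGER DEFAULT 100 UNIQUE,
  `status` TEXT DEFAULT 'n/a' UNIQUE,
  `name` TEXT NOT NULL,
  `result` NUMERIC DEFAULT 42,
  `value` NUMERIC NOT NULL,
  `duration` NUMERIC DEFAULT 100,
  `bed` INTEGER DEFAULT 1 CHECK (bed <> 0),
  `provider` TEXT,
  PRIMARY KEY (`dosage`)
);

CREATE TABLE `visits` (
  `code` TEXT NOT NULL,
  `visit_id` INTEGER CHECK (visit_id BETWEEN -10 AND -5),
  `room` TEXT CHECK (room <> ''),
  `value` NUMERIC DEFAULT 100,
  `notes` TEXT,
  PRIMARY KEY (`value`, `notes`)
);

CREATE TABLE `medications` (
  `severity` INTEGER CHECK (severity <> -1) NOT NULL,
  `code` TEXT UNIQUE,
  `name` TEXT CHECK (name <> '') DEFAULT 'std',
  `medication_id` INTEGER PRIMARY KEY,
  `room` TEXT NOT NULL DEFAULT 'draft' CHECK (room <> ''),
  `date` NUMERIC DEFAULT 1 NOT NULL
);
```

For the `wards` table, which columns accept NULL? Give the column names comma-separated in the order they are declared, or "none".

- dosage: part of the PRIMARY KEY, which implies NOT NULL → not nullable.
- mrn: no NOT NULL constraint applies → nullable.
- room: CHECK does not forbid NULL (a CHECK constraint passes when its expression is NULL) → nullable.
- ward_id: UNIQUE does not imply NOT NULL → nullable.
- status: UNIQUE does not imply NOT NULL → nullable.
- name: declared NOT NULL → not nullable.
- result: DEFAULT only fills an omitted column; an explicit NULL is still allowed → nullable.
- value: declared NOT NULL → not nullable.
- duration: DEFAULT only fills an omitted column; an explicit NULL is still allowed → nullable.
- bed: CHECK does not forbid NULL (a CHECK constraint passes when its expression is NULL) → nullable.
- provider: no NOT NULL constraint applies → nullable.

mrn, room, ward_id, status, result, duration, bed, provider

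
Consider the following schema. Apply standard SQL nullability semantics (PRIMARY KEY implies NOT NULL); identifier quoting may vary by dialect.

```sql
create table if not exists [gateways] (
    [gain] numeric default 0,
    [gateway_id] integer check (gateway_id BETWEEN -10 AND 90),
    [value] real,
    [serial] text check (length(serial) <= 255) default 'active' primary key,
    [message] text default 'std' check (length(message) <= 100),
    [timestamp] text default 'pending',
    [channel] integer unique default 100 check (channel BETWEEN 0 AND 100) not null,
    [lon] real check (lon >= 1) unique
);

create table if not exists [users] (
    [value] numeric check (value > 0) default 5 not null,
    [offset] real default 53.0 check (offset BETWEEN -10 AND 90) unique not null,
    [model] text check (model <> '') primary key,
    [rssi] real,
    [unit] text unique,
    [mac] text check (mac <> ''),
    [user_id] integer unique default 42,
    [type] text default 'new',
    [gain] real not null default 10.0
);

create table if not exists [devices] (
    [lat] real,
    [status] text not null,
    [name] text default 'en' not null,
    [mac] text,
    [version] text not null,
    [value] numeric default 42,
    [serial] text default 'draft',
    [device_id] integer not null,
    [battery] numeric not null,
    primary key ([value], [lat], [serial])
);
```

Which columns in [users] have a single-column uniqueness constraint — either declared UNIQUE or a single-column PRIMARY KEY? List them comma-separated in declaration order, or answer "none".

- value: no UNIQUE or single-column PK constraint.
- offset: declared UNIQUE → unique.
- model: single-column PRIMARY KEY → unique.
- rssi: no UNIQUE or single-column PK constraint.
- unit: declared UNIQUE → unique.
- mac: no UNIQUE or single-column PK constraint.
- user_id: declared UNIQUE → unique.
- type: no UNIQUE or single-column PK constraint.
- gain: no UNIQUE or single-column PK constraint.

offset, model, unit, user_id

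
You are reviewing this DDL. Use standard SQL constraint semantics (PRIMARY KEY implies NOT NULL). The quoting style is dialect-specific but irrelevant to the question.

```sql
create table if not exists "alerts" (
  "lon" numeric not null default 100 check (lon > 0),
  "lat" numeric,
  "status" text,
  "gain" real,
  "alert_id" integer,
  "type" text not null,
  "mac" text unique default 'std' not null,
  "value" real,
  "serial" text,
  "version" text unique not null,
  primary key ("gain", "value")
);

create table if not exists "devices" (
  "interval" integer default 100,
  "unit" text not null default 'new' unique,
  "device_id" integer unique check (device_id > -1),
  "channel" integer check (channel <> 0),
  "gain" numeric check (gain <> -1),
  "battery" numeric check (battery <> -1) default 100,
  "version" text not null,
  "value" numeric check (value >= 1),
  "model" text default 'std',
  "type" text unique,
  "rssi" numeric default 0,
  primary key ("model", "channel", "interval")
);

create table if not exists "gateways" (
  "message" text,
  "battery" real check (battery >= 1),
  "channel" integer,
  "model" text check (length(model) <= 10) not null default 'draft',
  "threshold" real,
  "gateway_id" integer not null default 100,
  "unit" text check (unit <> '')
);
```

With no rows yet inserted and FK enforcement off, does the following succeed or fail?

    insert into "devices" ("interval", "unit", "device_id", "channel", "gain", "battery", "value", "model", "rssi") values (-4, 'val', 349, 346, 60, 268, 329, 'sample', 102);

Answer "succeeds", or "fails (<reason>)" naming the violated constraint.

fails (NOT NULL on version)

version is omitted from the column list and has no DEFAULT, so it would receive NULL.
But version is declared NOT NULL.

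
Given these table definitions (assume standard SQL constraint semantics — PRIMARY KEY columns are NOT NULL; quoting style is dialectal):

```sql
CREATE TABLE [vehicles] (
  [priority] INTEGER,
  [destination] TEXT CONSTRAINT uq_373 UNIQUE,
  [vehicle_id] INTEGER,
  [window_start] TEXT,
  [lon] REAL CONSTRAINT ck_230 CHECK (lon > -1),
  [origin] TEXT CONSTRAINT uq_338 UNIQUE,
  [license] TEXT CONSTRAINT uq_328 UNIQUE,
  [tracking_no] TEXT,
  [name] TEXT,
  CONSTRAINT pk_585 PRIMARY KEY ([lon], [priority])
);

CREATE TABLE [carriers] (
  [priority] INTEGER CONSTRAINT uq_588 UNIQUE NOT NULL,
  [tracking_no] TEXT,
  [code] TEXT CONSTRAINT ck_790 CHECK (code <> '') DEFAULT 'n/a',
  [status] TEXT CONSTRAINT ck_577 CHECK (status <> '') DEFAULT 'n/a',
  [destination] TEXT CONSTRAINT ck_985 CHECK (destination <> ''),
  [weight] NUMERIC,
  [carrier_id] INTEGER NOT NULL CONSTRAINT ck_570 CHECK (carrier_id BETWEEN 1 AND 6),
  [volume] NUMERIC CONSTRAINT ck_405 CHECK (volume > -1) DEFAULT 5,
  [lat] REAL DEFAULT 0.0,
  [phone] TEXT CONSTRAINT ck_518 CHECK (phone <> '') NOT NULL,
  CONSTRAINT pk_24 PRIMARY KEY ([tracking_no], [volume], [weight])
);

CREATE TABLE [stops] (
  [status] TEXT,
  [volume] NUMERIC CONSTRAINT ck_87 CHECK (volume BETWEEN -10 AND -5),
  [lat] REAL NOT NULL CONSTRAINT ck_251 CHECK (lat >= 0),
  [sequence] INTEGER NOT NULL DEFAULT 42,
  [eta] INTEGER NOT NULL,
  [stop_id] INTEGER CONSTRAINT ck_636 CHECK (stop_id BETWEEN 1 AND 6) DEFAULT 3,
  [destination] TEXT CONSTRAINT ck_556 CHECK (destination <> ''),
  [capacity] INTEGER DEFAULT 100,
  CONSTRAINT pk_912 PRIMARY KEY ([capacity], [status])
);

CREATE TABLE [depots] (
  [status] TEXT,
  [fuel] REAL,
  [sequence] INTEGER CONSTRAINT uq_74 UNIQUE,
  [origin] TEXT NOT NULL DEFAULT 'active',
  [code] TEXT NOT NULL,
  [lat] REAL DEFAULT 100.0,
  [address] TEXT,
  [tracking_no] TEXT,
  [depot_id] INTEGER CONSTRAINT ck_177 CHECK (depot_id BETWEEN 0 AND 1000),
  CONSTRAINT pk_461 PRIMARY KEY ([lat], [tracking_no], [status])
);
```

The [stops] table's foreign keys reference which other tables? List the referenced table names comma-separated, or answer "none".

none

No column in stops has a REFERENCES clause.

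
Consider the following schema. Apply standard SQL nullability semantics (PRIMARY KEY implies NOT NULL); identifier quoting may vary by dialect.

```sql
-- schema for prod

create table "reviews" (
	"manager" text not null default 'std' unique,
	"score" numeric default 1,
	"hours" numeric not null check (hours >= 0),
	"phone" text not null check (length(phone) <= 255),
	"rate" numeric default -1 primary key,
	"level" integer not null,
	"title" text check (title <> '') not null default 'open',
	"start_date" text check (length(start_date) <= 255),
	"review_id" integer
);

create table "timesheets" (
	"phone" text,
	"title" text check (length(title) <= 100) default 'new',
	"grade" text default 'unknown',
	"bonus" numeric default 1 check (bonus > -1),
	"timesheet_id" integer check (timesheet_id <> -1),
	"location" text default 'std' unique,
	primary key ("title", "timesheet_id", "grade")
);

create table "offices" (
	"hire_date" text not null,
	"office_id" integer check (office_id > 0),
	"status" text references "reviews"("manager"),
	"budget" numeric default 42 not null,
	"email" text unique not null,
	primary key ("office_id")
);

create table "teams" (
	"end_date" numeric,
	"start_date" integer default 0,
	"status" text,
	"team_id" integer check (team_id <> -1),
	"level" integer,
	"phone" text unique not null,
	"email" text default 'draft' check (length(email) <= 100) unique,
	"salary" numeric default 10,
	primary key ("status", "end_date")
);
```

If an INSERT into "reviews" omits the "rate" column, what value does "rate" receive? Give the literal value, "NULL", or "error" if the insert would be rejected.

rate has an explicit DEFAULT -1.
When the column is omitted from an INSERT, that default is used.

-1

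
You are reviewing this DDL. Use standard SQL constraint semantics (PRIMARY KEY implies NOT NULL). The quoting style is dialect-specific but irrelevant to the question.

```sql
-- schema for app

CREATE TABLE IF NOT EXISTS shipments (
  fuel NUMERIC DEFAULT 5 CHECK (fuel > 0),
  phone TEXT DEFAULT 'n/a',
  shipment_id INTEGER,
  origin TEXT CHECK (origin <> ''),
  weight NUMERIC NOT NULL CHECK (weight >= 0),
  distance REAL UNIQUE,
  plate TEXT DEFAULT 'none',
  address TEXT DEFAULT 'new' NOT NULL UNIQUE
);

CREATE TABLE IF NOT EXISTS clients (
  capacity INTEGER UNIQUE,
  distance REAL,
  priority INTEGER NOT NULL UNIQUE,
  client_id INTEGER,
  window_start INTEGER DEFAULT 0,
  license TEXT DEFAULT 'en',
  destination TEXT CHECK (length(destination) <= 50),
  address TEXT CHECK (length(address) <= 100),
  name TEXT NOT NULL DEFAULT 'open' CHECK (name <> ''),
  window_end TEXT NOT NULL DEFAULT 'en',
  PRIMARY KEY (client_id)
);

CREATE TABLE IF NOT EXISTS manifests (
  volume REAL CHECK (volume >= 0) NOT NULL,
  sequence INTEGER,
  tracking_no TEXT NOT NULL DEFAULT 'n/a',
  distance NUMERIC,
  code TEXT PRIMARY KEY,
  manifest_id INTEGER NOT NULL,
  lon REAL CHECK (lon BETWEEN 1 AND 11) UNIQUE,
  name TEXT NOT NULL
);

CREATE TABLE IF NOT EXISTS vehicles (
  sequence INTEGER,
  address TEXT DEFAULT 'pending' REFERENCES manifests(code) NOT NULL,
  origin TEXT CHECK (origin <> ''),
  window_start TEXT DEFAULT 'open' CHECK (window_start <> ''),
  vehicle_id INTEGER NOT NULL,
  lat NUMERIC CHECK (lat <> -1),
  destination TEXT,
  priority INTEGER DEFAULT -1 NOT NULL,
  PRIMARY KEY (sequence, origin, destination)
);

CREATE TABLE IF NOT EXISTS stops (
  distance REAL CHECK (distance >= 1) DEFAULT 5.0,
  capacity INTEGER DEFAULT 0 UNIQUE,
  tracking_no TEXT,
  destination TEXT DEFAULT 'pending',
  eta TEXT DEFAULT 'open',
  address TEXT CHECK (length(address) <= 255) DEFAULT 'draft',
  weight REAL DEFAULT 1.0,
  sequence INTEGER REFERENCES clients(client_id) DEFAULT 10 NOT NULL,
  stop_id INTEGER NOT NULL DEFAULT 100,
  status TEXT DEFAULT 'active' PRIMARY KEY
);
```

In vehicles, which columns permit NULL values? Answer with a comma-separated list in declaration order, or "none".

window_start, lat

- sequence: part of the PRIMARY KEY, which implies NOT NULL → not nullable.
- address: declared NOT NULL → not nullable.
- origin: part of the PRIMARY KEY, which implies NOT NULL → not nullable.
- window_start: CHECK does not forbid NULL (a CHECK constraint passes when its expression is NULL) → nullable.
- vehicle_id: declared NOT NULL → not nullable.
- lat: CHECK does not forbid NULL (a CHECK constraint passes when its expression is NULL) → nullable.
- destination: part of the PRIMARY KEY, which implies NOT NULL → not nullable.
- priority: declared NOT NULL → not nullable.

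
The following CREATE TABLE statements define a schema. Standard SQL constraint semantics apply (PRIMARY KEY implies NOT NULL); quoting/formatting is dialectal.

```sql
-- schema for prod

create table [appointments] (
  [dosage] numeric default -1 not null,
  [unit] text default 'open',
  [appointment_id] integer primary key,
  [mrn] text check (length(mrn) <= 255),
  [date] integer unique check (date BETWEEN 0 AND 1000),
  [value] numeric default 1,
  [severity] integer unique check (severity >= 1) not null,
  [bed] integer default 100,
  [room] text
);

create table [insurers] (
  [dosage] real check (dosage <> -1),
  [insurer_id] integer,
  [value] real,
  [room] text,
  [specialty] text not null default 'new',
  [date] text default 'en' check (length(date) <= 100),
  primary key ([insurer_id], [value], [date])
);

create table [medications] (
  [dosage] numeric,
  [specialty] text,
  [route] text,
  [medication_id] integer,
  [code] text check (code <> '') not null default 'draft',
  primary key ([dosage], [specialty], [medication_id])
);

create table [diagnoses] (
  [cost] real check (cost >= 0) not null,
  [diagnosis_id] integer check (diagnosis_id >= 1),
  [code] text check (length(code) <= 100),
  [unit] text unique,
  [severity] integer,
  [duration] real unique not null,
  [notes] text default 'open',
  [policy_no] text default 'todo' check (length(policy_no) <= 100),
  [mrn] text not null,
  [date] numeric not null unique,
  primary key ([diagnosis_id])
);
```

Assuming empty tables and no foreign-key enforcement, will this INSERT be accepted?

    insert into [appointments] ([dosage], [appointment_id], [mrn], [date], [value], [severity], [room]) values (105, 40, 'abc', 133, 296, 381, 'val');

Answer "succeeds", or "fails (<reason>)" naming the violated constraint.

NOT NULL columns: appointment_id is supplied; dosage is supplied; severity is supplied.
CHECK constraints: 'abc' satisfies (length(mrn) <= 255); 133 satisfies (date BETWEEN 0 AND 1000); 381 satisfies (severity >= 1).
No constraint is violated.

succeeds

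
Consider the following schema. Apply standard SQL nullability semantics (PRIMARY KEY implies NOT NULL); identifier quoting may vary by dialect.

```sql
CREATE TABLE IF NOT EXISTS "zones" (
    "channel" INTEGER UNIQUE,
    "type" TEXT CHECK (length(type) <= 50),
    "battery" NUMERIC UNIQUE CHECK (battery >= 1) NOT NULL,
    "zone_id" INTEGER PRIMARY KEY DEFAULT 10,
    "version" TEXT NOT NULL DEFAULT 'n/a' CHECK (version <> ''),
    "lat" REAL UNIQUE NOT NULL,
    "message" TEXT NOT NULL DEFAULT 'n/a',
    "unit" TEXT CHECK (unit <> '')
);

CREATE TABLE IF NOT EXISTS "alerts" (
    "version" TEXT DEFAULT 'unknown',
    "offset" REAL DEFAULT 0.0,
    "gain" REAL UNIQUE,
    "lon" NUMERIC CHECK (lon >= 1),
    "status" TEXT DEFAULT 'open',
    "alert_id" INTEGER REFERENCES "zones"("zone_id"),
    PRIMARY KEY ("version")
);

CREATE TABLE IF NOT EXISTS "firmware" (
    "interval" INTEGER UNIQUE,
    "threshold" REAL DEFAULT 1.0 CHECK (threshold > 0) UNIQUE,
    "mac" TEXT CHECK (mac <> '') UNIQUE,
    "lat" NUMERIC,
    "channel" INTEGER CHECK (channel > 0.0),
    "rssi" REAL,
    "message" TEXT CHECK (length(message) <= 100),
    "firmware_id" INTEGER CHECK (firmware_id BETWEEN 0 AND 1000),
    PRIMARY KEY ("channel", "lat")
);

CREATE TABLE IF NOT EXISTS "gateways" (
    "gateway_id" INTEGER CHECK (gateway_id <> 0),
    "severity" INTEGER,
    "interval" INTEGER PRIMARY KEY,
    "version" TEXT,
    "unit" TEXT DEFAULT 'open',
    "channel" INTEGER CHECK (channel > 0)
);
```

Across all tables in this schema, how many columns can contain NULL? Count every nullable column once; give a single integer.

zones: 3 nullable (channel, type, unit — PK (zone_id) and explicit NOT NULL columns excluded).
alerts: 5 nullable (offset, gain, lon, status, alert_id — PK (version) and explicit NOT NULL columns excluded).
firmware: 6 nullable (interval, threshold, mac, rssi, message, firmware_id — PK (channel, lat) and explicit NOT NULL columns excluded).
gateways: 5 nullable (gateway_id, severity, version, unit, channel — PK (interval) and explicit NOT NULL columns excluded).
Total: 3 + 5 + 6 + 5 = 19.

19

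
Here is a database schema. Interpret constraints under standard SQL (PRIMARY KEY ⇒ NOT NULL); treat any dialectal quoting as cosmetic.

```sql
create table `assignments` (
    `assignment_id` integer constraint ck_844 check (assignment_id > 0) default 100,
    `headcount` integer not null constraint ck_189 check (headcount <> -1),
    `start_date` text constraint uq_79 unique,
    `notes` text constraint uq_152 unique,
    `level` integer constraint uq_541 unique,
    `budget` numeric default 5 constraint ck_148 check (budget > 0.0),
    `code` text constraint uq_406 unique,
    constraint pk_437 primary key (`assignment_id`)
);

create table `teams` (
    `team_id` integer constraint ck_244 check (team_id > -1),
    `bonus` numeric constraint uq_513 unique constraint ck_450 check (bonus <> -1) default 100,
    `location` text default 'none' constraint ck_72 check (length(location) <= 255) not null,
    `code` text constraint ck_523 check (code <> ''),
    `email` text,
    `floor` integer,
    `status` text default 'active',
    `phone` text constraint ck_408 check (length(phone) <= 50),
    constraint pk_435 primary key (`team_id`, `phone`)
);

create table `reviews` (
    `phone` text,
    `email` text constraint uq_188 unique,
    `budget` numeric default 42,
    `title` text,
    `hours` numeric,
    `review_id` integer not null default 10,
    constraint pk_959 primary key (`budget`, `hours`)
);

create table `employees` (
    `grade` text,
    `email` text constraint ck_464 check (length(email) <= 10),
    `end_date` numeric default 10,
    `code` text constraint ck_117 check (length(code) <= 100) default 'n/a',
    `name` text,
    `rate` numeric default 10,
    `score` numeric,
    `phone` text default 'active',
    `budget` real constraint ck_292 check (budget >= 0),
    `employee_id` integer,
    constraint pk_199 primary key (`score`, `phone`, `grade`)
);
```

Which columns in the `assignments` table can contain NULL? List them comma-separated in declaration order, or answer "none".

- assignment_id: part of the PRIMARY KEY, which implies NOT NULL → not nullable.
- headcount: declared NOT NULL → not nullable.
- start_date: UNIQUE does not imply NOT NULL → nullable.
- notes: UNIQUE does not imply NOT NULL → nullable.
- level: UNIQUE does not imply NOT NULL → nullable.
- budget: CHECK does not forbid NULL (a CHECK constraint passes when its expression is NULL) → nullable.
- code: UNIQUE does not imply NOT NULL → nullable.

start_date, notes, level, budget, code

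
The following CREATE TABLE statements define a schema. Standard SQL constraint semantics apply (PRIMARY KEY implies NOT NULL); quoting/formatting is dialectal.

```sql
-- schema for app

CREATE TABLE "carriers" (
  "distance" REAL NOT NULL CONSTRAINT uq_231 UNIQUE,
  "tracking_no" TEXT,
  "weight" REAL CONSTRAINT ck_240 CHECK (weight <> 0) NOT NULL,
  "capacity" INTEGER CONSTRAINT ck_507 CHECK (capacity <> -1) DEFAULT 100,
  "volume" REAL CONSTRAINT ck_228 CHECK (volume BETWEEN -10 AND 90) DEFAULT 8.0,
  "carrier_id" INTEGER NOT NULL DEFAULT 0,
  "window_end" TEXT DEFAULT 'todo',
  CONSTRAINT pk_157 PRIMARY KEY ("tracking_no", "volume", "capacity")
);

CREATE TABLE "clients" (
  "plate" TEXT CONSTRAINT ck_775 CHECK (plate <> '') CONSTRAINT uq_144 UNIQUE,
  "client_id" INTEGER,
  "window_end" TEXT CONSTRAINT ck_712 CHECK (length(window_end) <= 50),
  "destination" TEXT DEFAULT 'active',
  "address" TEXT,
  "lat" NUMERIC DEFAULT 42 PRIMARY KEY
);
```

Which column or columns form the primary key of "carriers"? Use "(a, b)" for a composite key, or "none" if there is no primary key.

(tracking_no, volume, capacity)

A table-level PRIMARY KEY clause names 3 columns: tracking_no, volume, capacity.
This is a composite key — the combination is unique, not each column individually.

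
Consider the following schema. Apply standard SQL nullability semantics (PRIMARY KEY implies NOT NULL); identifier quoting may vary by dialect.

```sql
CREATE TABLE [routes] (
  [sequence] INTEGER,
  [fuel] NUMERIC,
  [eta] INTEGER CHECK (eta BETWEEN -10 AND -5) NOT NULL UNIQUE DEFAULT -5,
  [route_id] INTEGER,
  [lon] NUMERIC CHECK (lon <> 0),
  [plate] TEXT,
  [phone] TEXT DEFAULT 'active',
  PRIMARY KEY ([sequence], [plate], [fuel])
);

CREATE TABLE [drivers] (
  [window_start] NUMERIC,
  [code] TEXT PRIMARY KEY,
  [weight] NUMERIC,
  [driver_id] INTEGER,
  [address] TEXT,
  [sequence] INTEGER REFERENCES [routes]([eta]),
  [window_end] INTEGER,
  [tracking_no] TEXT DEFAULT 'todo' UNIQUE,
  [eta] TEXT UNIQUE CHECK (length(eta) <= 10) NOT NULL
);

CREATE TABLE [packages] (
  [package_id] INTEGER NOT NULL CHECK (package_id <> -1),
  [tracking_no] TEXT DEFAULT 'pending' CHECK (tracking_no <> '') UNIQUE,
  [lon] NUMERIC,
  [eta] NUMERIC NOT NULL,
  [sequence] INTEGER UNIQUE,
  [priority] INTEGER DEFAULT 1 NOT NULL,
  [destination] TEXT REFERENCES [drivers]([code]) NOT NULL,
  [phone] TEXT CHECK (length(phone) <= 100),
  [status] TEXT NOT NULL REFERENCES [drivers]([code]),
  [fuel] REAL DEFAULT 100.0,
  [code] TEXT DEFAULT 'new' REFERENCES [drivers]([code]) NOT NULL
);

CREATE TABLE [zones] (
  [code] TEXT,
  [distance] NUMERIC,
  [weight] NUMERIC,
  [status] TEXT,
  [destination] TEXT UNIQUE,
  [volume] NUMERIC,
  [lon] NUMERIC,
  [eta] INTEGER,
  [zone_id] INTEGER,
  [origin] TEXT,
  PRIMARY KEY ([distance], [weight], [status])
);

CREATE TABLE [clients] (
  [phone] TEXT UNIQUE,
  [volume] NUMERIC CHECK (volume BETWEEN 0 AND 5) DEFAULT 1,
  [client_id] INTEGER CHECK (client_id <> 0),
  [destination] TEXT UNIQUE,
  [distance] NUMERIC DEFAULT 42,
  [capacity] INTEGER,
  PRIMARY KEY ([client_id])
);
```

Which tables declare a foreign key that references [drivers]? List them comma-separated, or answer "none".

packages

- packages.destination references drivers(code).
- packages.status references drivers(code).
- packages.code references drivers(code).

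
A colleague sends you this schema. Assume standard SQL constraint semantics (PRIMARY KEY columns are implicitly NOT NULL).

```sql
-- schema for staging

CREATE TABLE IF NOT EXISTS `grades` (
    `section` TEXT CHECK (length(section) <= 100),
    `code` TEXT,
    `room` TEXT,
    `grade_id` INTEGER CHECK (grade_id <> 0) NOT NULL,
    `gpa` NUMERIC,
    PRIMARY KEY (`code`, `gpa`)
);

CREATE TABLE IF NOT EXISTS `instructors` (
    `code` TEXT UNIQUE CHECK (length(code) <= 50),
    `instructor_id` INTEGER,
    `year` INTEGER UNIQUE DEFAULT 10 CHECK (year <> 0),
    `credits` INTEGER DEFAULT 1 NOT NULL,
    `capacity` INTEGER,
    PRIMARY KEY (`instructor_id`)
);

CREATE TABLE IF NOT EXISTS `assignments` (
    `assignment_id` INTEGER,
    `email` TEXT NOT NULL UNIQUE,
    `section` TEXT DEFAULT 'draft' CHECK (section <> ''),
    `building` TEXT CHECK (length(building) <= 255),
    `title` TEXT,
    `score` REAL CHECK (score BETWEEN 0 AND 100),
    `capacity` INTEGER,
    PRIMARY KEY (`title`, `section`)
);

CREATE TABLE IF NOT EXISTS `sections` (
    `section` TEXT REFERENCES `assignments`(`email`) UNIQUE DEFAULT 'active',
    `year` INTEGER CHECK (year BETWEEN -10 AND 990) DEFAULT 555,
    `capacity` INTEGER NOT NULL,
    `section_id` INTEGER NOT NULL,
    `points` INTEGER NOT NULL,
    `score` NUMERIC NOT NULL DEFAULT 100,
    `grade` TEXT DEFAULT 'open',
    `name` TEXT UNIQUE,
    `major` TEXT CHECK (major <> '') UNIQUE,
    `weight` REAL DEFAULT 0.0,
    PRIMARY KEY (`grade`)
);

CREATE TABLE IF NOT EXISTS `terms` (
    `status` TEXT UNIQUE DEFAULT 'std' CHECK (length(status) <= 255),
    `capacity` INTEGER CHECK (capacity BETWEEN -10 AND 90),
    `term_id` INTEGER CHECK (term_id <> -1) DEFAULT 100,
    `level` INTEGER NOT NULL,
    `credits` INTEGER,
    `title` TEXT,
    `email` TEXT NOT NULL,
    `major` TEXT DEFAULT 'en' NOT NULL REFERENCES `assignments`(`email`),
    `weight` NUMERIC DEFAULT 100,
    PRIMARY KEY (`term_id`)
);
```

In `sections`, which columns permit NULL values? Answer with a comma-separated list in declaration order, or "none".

section, year, name, major, weight

- section: a foreign key column may be NULL unless separately constrained → nullable.
- year: CHECK does not forbid NULL (a CHECK constraint passes when its expression is NULL) → nullable.
- capacity: declared NOT NULL → not nullable.
- section_id: declared NOT NULL → not nullable.
- points: declared NOT NULL → not nullable.
- score: declared NOT NULL → not nullable.
- grade: part of the PRIMARY KEY, which implies NOT NULL → not nullable.
- name: UNIQUE does not imply NOT NULL → nullable.
- major: CHECK does not forbid NULL (a CHECK constraint passes when its expression is NULL) → nullable.
- weight: DEFAULT only fills an omitted column; an explicit NULL is still allowed → nullable.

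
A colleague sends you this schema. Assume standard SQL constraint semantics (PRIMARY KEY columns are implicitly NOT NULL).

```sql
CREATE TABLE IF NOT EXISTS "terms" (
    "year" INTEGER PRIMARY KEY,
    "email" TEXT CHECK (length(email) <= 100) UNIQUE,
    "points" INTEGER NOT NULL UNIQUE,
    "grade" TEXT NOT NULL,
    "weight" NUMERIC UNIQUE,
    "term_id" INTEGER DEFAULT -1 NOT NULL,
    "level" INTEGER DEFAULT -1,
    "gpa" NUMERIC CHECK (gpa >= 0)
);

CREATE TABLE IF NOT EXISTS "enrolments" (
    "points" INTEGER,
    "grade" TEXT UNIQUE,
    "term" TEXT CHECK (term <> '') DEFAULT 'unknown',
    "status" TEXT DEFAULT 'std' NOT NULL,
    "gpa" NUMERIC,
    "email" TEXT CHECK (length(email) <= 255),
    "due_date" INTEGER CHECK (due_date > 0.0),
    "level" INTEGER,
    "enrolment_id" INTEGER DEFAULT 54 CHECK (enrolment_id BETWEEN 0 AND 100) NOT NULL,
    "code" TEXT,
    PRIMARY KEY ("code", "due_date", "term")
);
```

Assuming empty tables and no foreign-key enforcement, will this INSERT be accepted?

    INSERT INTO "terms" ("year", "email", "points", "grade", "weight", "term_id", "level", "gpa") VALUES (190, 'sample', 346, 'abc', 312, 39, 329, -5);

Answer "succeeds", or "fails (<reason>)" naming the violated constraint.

fails (CHECK on gpa)

The value -5 for gpa violates CHECK (gpa >= 0).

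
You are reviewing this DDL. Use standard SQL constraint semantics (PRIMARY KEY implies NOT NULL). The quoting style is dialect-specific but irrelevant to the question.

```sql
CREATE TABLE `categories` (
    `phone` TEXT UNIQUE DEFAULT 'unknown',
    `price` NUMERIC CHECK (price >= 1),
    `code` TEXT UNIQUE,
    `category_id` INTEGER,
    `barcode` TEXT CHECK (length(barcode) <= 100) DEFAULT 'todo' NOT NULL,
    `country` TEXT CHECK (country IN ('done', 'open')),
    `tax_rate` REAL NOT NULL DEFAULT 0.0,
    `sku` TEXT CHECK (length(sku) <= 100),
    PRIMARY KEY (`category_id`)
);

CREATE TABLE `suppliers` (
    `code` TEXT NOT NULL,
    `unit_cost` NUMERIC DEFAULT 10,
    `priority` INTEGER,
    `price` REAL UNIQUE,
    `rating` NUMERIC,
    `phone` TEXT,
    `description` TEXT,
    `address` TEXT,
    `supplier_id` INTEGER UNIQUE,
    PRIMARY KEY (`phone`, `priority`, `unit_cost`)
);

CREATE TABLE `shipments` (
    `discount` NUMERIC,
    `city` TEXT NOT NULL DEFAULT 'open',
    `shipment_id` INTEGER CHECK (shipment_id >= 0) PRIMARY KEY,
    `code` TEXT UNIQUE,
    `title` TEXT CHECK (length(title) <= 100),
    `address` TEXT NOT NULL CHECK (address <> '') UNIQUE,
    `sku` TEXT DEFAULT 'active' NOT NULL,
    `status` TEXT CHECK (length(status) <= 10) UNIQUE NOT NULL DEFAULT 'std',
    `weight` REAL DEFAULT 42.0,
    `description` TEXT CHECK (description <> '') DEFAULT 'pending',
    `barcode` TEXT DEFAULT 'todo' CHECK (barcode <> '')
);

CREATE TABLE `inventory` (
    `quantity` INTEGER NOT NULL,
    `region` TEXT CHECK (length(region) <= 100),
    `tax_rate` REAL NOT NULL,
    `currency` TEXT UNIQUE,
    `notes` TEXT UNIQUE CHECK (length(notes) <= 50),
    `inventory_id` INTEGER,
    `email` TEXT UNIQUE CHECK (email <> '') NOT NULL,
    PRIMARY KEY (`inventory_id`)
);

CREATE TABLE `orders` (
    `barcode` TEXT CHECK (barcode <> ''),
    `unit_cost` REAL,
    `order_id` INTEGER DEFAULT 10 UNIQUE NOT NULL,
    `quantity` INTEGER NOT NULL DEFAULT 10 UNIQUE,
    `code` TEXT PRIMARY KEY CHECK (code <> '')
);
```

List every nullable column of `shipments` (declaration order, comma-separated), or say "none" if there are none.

- discount: no NOT NULL constraint applies → nullable.
- city: declared NOT NULL → not nullable.
- shipment_id: part of the PRIMARY KEY, which implies NOT NULL → not nullable.
- code: UNIQUE does not imply NOT NULL → nullable.
- title: CHECK does not forbid NULL (a CHECK constraint passes when its expression is NULL) → nullable.
- address: declared NOT NULL → not nullable.
- sku: declared NOT NULL → not nullable.
- status: declared NOT NULL → not nullable.
- weight: DEFAULT only fills an omitted column; an explicit NULL is still allowed → nullable.
- description: CHECK does not forbid NULL (a CHECK constraint passes when its expression is NULL) → nullable.
- barcode: CHECK does not forbid NULL (a CHECK constraint passes when its expression is NULL) → nullable.

discount, code, title, weight, description, barcode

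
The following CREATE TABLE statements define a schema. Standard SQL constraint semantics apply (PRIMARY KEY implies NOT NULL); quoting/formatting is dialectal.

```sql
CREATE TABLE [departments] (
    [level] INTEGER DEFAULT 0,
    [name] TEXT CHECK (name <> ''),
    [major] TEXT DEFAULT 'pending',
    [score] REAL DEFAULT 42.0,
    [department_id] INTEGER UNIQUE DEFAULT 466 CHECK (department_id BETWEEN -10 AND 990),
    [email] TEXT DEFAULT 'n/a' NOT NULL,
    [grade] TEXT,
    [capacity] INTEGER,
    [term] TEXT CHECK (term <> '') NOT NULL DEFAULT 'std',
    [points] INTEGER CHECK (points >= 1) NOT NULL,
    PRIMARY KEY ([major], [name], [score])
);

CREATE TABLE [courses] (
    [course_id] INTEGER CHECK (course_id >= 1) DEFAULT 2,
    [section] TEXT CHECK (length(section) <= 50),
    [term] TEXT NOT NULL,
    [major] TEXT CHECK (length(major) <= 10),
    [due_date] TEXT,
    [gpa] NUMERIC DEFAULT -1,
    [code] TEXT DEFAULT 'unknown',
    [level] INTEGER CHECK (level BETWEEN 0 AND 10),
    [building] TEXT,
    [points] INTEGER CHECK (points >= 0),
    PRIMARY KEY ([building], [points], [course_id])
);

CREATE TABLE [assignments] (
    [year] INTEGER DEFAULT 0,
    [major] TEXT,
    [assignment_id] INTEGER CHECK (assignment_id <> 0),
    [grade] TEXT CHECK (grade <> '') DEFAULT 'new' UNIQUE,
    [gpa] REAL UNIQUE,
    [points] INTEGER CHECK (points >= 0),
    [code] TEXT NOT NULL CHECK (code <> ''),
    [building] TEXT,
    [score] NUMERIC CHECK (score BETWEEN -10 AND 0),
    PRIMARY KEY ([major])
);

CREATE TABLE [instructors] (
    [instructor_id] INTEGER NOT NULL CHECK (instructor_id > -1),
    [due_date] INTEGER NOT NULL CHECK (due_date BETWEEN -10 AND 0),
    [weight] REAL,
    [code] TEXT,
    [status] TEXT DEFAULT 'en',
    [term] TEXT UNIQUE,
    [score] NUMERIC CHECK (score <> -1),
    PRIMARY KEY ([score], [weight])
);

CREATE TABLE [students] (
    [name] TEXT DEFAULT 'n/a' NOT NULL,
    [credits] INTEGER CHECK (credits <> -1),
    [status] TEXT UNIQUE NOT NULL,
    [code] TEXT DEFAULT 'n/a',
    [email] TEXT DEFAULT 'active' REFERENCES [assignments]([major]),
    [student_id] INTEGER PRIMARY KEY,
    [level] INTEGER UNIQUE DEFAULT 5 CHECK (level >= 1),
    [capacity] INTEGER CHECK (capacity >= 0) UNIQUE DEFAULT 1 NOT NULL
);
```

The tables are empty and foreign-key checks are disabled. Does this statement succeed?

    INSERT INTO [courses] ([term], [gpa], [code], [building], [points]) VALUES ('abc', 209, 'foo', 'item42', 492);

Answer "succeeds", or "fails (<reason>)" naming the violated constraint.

succeeds

NOT NULL columns: building is supplied; course_id defaults to 2; points is supplied; term is supplied.
CHECK constraints: 492 satisfies (points >= 0).
No constraint is violated.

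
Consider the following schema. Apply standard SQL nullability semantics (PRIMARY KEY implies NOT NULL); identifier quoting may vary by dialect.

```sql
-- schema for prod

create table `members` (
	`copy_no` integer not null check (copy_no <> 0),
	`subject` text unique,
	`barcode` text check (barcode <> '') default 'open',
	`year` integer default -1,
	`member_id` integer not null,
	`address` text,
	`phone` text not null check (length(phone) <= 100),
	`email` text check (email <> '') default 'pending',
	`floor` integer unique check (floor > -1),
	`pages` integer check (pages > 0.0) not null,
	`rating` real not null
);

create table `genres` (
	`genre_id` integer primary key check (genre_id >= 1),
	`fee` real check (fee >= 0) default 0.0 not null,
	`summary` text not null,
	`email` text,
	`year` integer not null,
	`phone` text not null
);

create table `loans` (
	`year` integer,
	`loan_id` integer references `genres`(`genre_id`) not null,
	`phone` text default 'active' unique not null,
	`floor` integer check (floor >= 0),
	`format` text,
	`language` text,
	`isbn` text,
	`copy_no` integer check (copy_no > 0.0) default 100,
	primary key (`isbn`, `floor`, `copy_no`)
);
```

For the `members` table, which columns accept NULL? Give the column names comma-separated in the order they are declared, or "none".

subject, barcode, year, address, email, floor

- copy_no: declared NOT NULL → not nullable.
- subject: UNIQUE does not imply NOT NULL → nullable.
- barcode: CHECK does not forbid NULL (a CHECK constraint passes when its expression is NULL) → nullable.
- year: DEFAULT only fills an omitted column; an explicit NULL is still allowed → nullable.
- member_id: declared NOT NULL → not nullable.
- address: no NOT NULL constraint applies → nullable.
- phone: declared NOT NULL → not nullable.
- email: CHECK does not forbid NULL (a CHECK constraint passes when its expression is NULL) → nullable.
- floor: CHECK does not forbid NULL (a CHECK constraint passes when its expression is NULL) → nullable.
- pages: declared NOT NULL → not nullable.
- rating: declared NOT NULL → not nullable.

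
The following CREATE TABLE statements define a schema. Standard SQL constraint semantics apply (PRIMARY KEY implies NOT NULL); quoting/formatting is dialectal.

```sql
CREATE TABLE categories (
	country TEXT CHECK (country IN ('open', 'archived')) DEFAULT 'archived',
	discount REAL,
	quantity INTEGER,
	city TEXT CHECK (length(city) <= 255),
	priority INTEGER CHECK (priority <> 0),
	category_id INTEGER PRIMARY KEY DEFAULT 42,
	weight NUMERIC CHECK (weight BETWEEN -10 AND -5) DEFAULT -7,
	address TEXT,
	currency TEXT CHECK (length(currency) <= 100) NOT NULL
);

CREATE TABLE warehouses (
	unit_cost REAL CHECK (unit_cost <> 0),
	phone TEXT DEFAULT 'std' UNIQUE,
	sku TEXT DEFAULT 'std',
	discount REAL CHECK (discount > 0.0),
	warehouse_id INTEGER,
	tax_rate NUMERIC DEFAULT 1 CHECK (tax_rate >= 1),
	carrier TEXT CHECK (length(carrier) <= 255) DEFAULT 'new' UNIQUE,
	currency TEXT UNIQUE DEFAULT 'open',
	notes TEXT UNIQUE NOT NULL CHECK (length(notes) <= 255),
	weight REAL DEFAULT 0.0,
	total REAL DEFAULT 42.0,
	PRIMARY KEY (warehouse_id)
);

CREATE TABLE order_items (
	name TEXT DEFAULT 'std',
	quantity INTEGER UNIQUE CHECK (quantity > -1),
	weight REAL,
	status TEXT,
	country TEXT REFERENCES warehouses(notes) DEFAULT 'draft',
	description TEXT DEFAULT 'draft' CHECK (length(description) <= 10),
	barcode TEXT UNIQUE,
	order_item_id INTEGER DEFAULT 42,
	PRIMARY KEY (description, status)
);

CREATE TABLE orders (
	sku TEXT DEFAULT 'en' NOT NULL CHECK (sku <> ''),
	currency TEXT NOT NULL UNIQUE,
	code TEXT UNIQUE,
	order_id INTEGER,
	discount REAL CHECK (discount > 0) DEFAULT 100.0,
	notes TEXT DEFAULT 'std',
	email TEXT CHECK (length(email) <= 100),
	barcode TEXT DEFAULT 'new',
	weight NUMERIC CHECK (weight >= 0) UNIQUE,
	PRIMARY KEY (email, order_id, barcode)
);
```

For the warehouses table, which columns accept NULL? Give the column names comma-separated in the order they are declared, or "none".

- unit_cost: CHECK does not forbid NULL (a CHECK constraint passes when its expression is NULL) → nullable.
- phone: UNIQUE does not imply NOT NULL → nullable.
- sku: DEFAULT only fills an omitted column; an explicit NULL is still allowed → nullable.
- discount: CHECK does not forbid NULL (a CHECK constraint passes when its expression is NULL) → nullable.
- warehouse_id: part of the PRIMARY KEY, which implies NOT NULL → not nullable.
- tax_rate: CHECK does not forbid NULL (a CHECK constraint passes when its expression is NULL) → nullable.
- carrier: CHECK does not forbid NULL (a CHECK constraint passes when its expression is NULL) → nullable.
- currency: UNIQUE does not imply NOT NULL → nullable.
- notes: declared NOT NULL → not nullable.
- weight: DEFAULT only fills an omitted column; an explicit NULL is still allowed → nullable.
- total: DEFAULT only fills an omitted column; an explicit NULL is still allowed → nullable.

unit_cost, phone, sku, discount, tax_rate, carrier, currency, weight, total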